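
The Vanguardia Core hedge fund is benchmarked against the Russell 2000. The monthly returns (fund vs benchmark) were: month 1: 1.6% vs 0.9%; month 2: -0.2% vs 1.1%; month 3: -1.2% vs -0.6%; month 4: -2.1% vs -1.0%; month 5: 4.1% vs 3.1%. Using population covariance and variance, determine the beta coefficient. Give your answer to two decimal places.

1.44

r̄p = 0.4400%,  r̄m = 0.7000%
Cov = Σ(rp − r̄p)(rm − r̄m) / 5 = 3.0420
Var(rm) = Σ(rm − r̄m)² / 5 = 2.1080
β = Cov / Var = 3.0420 / 2.1080 = 1.4431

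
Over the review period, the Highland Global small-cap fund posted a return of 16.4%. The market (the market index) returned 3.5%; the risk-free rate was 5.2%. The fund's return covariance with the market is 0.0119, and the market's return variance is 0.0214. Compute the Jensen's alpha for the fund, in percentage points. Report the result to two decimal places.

β = Cov / Var = 0.0119 / 0.0214 = 0.5561
E[R] = Rf + β(Rm − Rf) = 5.2% + 0.5561 × (3.5% − 5.2%) = 4.2546%
α = Rp − E[R] = 16.4% − 4.2546% = 12.1454

12.15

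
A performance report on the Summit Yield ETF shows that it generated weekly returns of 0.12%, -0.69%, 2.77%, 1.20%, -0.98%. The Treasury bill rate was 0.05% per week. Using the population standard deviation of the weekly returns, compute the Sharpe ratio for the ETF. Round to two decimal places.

0.32

μ = (0.12 − 0.69 + 2.77 + 1.2 − 0.98) / 5 = 2.420 / 5 = 0.4840%
Σ(r − μ)² = (0.12 − 0.4840)² + (-0.69 − 0.4840)² + … = 9.3925
population σ = √(9.3925 / 5) = √1.8785 = 1.3706%
Sharpe = (μ − rf) / σ = (0.4840 − 0.05) / 1.3706 = 0.4340 / 1.3706 = 0.3166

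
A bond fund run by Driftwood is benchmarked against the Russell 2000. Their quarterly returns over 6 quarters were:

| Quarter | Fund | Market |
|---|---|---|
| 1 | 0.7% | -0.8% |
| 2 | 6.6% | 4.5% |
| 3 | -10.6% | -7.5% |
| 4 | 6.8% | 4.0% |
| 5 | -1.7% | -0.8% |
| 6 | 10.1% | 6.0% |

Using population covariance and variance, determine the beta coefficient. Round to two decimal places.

r̄p = 1.9833%,  r̄m = 0.9000%
Cov = Σ(rp − r̄p)(rm − r̄m) / 6 = 31.1817
Var(rm) = Σ(rm − r̄m)² / 6 = 20.8200
β = Cov / Var = 31.1817 / 20.8200 = 1.4977

1.50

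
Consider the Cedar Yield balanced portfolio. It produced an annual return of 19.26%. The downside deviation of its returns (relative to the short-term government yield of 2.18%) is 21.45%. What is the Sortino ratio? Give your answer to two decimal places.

Sortino = (Rp − Rf) / σd = (19.26% − 2.18%) / 21.45% = 17.08% / 21.45% = 0.7963

0.80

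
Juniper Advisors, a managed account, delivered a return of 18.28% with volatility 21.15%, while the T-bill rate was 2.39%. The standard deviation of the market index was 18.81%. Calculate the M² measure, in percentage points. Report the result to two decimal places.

Sharpe = (Rp − Rf) / σp = (18.28% − 2.39%) / 21.15% = 0.7513
M² = Rf + Sharpe × σm = 2.39% + 0.7513 × 18.81% = 16.5220%

16.52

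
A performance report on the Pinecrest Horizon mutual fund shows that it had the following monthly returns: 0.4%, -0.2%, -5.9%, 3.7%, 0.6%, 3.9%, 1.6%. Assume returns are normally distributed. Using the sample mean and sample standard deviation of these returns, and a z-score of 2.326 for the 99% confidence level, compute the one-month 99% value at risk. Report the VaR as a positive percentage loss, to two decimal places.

r̄ = (0.4 − 0.2 − 5.9 + 3.7 + 0.6 + 3.9 + 1.6) / 7 = 4.10 / 7 = 0.5857%
Sample std dev = √[64.4286 / 6] = 3.2769%
VaR = −(r̄ − z·σ) = −(0.5857 − 2.326 × 3.2769) = −(-7.0364) = 7.0364%

7.04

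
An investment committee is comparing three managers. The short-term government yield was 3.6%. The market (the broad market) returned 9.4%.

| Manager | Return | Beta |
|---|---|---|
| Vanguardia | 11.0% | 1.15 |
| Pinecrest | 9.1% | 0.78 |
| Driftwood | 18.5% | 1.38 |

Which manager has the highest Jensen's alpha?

Vanguardia: α = 11.0% − [3.6% + 1.15 × (9.4% − 3.6%)] = 0.730
Pinecrest: α = 9.1% − [3.6% + 0.78 × (9.4% − 3.6%)] = 0.976
Driftwood: α = 18.5% − [3.6% + 1.38 × (9.4% − 3.6%)] = 6.896
Highest: Driftwood (6.896).

Driftwood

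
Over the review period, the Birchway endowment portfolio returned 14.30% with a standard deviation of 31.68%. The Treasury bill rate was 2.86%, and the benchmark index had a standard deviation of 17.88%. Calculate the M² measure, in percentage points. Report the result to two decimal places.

Sharpe = (Rp − Rf) / σp = (14.30% − 2.86%) / 31.68% = 0.3611
M² = Rf + Sharpe × σm = 2.86% + 0.3611 × 17.88% = 9.3165%

9.32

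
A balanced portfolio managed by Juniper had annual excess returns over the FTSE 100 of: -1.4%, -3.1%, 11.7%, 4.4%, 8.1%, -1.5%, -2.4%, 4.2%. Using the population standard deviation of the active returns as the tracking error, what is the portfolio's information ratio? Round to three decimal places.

r̄ = (-1.4 − 3.1 + 11.7 + 4.4 + 8.1 − 1.5 − 2.4 + 4.2) / 8 = 20.00 / 8 = 2.5000%
Σ(r − r̄)² = 209.0800; population σ = √(209.0800/8) = 5.1122%
IR = r̄ / tracking error = 2.5000 / 5.1122 = 0.4890

0.489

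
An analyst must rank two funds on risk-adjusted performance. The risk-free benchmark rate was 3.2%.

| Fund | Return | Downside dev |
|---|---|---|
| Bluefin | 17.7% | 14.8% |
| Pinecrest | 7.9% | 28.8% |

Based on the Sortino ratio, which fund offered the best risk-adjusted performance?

Bluefin: Sortino ratio = (17.7% − 3.2%) / 14.8% = 0.980
Pinecrest: Sortino ratio = (7.9% − 3.2%) / 28.8% = 0.163
Highest: Bluefin (0.980).

Bluefin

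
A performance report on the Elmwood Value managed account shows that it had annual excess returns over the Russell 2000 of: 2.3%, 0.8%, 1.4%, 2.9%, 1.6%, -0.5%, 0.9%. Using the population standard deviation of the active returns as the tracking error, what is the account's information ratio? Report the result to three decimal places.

r̄ = (2.3 + 0.8 + 1.4 + 2.9 + 1.6 − 0.5 + 0.9) / 7 = 1.3429%
Population σ = √[Σ(r − r̄)² / 7] = √[7.2971 / 7] = √1.0424 = 1.0210%
IR = r̄ / tracking error = 1.3429 / 1.0210 = 1.3153

1.315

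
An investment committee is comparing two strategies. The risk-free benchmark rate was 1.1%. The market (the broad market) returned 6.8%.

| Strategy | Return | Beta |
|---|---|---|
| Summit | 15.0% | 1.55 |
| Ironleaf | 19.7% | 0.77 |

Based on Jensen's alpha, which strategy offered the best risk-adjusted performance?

Summit: α = 15.0% − [1.1% + 1.55 × (6.8% − 1.1%)] = 5.065
Ironleaf: α = 19.7% − [1.1% + 0.77 × (6.8% − 1.1%)] = 14.211
Highest: Ironleaf (14.211).

Ironleaf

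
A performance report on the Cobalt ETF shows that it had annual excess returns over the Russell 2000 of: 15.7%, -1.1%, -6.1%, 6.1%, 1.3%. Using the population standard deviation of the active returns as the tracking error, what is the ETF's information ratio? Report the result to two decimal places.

0.43

r̄ = (15.7 − 1.1 − 6.1 + 6.1 + 1.3) / 5 = 3.1800%
Σ(r − r̄)² = (15.7 − 3.1800)² + (-1.1 − 3.1800)² + (-6.1 − 3.1800)² + … = 273.2480
population σ = √(273.2480 / 5) = √54.6496 = 7.3925%
IR = r̄ / tracking error = 3.1800 / 7.3925 = 0.4302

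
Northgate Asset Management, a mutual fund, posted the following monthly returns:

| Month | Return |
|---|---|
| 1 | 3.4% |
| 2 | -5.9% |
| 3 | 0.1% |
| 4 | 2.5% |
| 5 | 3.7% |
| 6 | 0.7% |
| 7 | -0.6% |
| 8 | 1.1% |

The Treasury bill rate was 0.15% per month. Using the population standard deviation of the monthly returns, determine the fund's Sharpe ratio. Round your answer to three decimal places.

r̄ = (3.4 − 5.9 + 0.1 + 2.5 + 3.7 + 0.7 − 0.6 + 1.1) / 8 = 5.00 / 8 = 0.6250%
Σ(r − r̄)² = 65.2550; population σ = √(65.2550/8) = 2.8560%
Sharpe = (r̄ − rf) / σ = (0.6250 − 0.15) / 2.8560 = 0.4750 / 2.8560 = 0.1663

0.166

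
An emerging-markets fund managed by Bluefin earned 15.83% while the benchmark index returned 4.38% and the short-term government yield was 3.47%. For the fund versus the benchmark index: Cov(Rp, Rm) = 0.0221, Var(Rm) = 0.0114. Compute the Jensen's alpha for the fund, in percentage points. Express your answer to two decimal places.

10.60

β = Cov / Var = 0.0221 / 0.0114 = 1.9386
E[R] = Rf + β(Rm − Rf) = 3.47% + 1.9386 × (4.38% − 3.47%) = 5.2341%
α = Rp − E[R] = 15.83% − 5.2341% = 10.5959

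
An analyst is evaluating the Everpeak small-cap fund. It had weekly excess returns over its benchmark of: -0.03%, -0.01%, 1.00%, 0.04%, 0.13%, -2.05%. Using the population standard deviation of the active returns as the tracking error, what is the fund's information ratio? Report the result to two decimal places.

-0.17

Mean return μ = -0.920 / 6 = -0.1533%
Σ(r − μ)² = (-0.03 − (-0.1533))² + (-0.01 − (-0.1533))² + (1 − (-0.1533))² + … = 5.0809
population σ = √(5.0809 / 6) = √0.8468 = 0.9202%
IR = μ / tracking error = -0.1533 / 0.9202 = -0.1666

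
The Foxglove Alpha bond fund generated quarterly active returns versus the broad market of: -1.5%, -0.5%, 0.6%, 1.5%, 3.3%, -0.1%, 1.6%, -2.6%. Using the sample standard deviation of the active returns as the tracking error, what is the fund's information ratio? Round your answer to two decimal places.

0.15

r̄ = (-1.5 − 0.5 + 0.6 + 1.5 + 3.3 − 0.1 + 1.6 − 2.6) / 8 = 0.2875%
Σ(r − r̄)² = (-1.5 − 0.2875)² + (-0.5 − 0.2875)² + (0.6 − 0.2875)² + … = 24.6688
σ = √[24.6688 / 7] = 1.8773%
IR = r̄ / tracking error = 0.2875 / 1.8773 = 0.1531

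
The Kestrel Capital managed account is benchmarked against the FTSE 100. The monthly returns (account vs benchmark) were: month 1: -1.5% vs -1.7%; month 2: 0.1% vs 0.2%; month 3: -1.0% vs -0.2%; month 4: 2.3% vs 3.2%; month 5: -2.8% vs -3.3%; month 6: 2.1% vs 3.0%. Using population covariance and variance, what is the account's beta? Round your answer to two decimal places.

r̄p = -0.1333%,  r̄m = 0.2000%
Cov = Σ(rp − r̄p)(rm − r̄m) / 6 = 4.3050
Var(rm) = Σ(rm − r̄m)² / 6 = 5.4767
β = Cov / Var = 4.3050 / 5.4767 = 0.7861

0.79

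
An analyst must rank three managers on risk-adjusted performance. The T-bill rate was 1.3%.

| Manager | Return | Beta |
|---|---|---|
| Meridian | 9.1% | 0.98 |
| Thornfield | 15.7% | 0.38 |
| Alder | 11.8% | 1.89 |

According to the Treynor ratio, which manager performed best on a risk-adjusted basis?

Thornfield

Meridian: Treynor = (9.1% − 1.3%) / 0.98 = 7.959
Thornfield: Treynor = (15.7% − 1.3%) / 0.38 = 37.895
Alder: Treynor = (11.8% − 1.3%) / 1.89 = 5.556
Highest: Thornfield (37.895).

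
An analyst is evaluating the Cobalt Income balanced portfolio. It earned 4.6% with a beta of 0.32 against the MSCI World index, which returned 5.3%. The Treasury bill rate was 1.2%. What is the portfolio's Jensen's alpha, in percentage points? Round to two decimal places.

2.09

CAPM expected return = Rf + β(Rm − Rf) = 1.2% + 0.32 × (5.3% − 1.2%) = 1.2 + 0.32 × 4.10 = 2.5120%
Jensen's α = Rp − E[R] = 4.6% − 2.5120% = 2.0880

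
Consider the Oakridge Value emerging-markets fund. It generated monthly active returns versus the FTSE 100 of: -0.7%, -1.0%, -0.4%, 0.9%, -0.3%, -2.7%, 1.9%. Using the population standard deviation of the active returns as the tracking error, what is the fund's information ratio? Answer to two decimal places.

r̄ = (-0.7 − 1 − 0.4 + 0.9 − 0.3 − 2.7 + 1.9) / 7 = -0.3286%
Σ(r − r̄)² = (-0.7 − (-0.3286))² + (-1 − (-0.3286))² + (-0.4 − (-0.3286))² + … = 12.6943
σ = √[12.6943 / 7] = 1.3467%
IR = r̄ / tracking error = -0.3286 / 1.3467 = -0.2440

-0.24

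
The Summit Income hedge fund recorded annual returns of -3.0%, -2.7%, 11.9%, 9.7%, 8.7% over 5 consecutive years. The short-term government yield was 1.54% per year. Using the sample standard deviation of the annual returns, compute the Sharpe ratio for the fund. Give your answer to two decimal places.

r̄ = (-3 − 2.7 + 11.9 + 9.7 + 8.7) / 5 = 4.9200%
Σ(r − r̄)² = (-3 − 4.9200)² + (-2.7 − 4.9200)² + (11.9 − 4.9200)² + … = 206.6480
σ = √[206.6480 / 4] = 7.1876%
Sharpe = (r̄ − rf) / σ = (4.9200 − 1.54) / 7.1876 = 3.3800 / 7.1876 = 0.4703

0.47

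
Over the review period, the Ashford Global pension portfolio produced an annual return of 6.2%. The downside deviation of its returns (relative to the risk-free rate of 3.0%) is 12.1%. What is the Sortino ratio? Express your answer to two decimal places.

0.26

Sortino = (Rp − Rf) / σd = (6.2% − 3.0%) / 12.1% = 3.20% / 12.1% = 0.2645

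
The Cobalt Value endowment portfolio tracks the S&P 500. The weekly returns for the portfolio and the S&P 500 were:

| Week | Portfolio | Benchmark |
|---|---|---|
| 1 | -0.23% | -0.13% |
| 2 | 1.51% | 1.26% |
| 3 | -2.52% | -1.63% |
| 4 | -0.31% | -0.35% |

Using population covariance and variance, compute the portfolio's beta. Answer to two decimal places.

1.38

r̄p = -0.3875%,  r̄m = -0.2125%
Cov = Σ(rp − r̄p)(rm − r̄m) / 4 = 1.4548
Var(rm) = Σ(rm − r̄m)² / 4 = 1.0508
β = Cov / Var = 1.4548 / 1.0508 = 1.3845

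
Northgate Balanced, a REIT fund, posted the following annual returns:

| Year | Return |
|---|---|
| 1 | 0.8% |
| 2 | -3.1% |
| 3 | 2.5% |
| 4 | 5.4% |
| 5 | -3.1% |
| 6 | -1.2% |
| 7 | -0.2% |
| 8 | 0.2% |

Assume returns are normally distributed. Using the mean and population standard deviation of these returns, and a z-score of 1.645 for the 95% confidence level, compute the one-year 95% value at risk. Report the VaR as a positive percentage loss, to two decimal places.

μ = (0.8 − 3.1 + 2.5 + 5.4 − 3.1 − 1.2 − 0.2 + 0.2) / 8 = 0.1625%
Population σ = √[Σ(r − μ)² / 8] = √[56.5788 / 8] = √7.0724 = 2.6594%
VaR = −(μ − z·σ) = −(0.1625 − 1.645 × 2.6594) = −(-4.2122) = 4.2122%

4.21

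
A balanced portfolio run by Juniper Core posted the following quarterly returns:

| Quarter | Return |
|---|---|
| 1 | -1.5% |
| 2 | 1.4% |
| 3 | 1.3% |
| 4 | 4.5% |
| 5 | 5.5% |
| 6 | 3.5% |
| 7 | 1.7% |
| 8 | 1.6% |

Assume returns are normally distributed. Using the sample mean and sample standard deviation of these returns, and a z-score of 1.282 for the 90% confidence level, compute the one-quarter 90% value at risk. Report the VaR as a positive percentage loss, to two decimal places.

μ = (-1.5 + 1.4 + 1.3 + 4.5 + 5.5 + 3.5 + 1.7 + 1.6) / 8 = 2.2500%
Sample std dev = √[33.6000 / 7] = 2.1909%
VaR = −(μ − z·σ) = −(2.2500 − 1.282 × 2.1909) = −(-0.5587) = 0.5587%

0.56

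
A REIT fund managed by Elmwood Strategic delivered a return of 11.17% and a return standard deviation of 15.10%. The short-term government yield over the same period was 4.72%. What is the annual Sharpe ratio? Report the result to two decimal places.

0.43

Sharpe = (Rp − Rf) / σp = (11.17% − 4.72%) / 15.10% = 6.45% / 15.10% = 0.4272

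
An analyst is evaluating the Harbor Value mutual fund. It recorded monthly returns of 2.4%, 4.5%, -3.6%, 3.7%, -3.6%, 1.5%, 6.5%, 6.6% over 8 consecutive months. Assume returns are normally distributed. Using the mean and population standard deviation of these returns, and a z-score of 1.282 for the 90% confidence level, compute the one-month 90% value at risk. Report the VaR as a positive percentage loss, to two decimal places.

2.57

r̄ = (2.4 + 4.5 − 3.6 + 3.7 − 3.6 + 1.5 + 6.5 + 6.6) / 8 = 2.2500%
Population σ = √[Σ(r − r̄)² / 8] = √[113.1800 / 8] = √14.1475 = 3.7613%
VaR = −(r̄ − z·σ) = −(2.2500 − 1.282 × 3.7613) = −(-2.5720) = 2.5720%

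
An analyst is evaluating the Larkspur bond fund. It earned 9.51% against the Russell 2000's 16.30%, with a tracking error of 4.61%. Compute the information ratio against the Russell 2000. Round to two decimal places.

-1.47

IR = (Rp − Rb) / TE = (9.51% − 16.30%) / 4.61% = -6.79% / 4.61% = -1.4729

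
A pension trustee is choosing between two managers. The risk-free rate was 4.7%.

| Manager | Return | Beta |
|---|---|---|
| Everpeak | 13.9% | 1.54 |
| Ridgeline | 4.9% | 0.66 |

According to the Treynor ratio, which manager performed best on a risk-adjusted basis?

Everpeak

Everpeak: Treynor = (13.9% − 4.7%) / 1.54 = 5.974
Ridgeline: Treynor = (4.9% − 4.7%) / 0.66 = 0.303
Highest: Everpeak (5.974).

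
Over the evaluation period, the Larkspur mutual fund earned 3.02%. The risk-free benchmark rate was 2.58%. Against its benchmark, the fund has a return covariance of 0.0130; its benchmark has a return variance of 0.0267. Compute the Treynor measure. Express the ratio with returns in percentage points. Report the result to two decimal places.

β = Cov / Var = 0.0130 / 0.0267 = 0.4869
Treynor = (Rp − Rf) / β = (3.02% − 2.58%) / 0.4869 = 0.44 / 0.4869 = 0.9037

0.90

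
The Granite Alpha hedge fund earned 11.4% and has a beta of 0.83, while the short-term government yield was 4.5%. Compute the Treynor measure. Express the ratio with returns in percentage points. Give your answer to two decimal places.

Treynor = (Rp − Rf) / β = (11.4% − 4.5%) / 0.83 = 6.90 / 0.83 = 8.3133

8.31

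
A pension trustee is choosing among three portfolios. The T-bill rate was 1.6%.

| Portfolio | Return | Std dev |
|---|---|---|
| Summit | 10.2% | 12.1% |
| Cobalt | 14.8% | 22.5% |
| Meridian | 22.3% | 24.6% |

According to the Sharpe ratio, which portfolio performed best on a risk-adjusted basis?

Meridian

Summit: Sharpe ratio = (10.2% − 1.6%) / 12.1% = 0.711
Cobalt: Sharpe ratio = (14.8% − 1.6%) / 22.5% = 0.587
Meridian: Sharpe ratio = (22.3% − 1.6%) / 24.6% = 0.841
Highest: Meridian (0.841).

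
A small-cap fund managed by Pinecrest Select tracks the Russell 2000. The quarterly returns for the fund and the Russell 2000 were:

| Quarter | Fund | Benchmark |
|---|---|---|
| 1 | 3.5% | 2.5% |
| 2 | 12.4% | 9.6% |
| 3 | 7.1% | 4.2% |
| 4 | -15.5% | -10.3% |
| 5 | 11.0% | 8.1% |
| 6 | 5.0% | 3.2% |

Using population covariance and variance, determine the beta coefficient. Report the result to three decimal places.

1.429

r̄p = 3.9167%,  r̄m = 2.8833%
Cov = Σ(rp − r̄p)(rm − r̄m) / 6 = 59.1003
Var(rm) = Σ(rm − r̄m)² / 6 = 41.3514
β = Cov / Var = 59.1003 / 41.3514 = 1.4292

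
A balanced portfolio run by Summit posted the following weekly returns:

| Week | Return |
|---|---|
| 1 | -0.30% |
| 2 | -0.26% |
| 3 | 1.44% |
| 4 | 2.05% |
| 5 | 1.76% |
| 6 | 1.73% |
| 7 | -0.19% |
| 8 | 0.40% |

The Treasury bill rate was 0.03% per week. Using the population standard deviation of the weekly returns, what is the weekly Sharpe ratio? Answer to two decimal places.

r̄ = (-0.3 − 0.26 + 1.44 + 2.05 + 1.76 + 1.73 − 0.19 + 0.4) / 8 = 0.8288%
Population std dev = √[7.2257 / 8] = 0.9504%
Sharpe = (r̄ − rf) / σ = (0.8288 − 0.03) / 0.9504 = 0.7988 / 0.9504 = 0.8405

0.84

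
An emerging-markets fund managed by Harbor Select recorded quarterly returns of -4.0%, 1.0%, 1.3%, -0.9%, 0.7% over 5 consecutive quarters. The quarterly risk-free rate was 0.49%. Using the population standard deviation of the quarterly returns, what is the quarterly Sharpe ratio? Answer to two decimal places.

r̄ = (-4 + 1 + 1.3 − 0.9 + 0.7) / 5 = -0.3800%
Population std dev = √[19.2680 / 5] = 1.9631%
Sharpe = (r̄ − rf) / σ = (-0.3800 − 0.49) / 1.9631 = -0.8700 / 1.9631 = -0.4432

-0.44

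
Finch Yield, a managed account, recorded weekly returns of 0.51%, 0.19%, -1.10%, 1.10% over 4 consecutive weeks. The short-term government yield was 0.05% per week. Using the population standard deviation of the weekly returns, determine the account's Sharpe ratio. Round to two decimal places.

Mean return r̄ = 0.700 / 4 = 0.1750%
Σ(r − r̄)² = (0.51 − 0.1750)² + (0.19 − 0.1750)² + (-1.1 − 0.1750)² + … = 2.5937
population σ = √(2.5937 / 4) = √0.6484 = 0.8052%
Sharpe = (r̄ − rf) / σ = (0.1750 − 0.05) / 0.8052 = 0.1250 / 0.8052 = 0.1552

0.16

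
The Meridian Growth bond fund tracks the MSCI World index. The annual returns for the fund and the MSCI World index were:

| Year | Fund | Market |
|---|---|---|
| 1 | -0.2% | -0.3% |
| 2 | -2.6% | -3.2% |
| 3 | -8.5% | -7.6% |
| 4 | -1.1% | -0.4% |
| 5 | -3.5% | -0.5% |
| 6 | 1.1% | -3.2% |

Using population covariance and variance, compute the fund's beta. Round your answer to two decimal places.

0.85

r̄p = -2.4667%,  r̄m = -2.5333%
Cov = Σ(rp − r̄p)(rm − r̄m) / 6 = 5.6928
Var(rm) = Σ(rm − r̄m)² / 6 = 6.7056
β = Cov / Var = 5.6928 / 6.7056 = 0.8490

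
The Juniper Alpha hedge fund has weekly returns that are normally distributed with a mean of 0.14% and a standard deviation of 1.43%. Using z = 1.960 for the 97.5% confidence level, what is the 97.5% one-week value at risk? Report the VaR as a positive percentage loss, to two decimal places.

VaR (as % loss) = −(μ − z·σ) = −(0.14% − 1.960 × 1.43%) = −(-2.6628%) = 2.6628%

2.66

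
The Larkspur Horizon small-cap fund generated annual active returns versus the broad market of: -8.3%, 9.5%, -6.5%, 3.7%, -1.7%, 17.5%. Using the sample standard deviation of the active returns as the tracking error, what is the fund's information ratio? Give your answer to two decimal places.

0.24

r̄ = (-8.3 + 9.5 − 6.5 + 3.7 − 1.7 + 17.5) / 6 = 14.20 / 6 = 2.3667%
Sample σ = √[Σ(r − r̄)² / 5] = √[490.6133 / 5] = √98.1227 = 9.9057%
IR = r̄ / tracking error = 2.3667 / 9.9057 = 0.2389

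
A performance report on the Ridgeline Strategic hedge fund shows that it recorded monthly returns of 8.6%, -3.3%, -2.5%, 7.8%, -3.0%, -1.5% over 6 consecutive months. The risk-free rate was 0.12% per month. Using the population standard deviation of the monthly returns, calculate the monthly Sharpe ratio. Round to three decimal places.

0.175

r̄ = (8.6 − 3.3 − 2.5 + 7.8 − 3 − 1.5) / 6 = 6.10 / 6 = 1.0167%
Population σ = √[Σ(r − r̄)² / 6] = √[156.9883 / 6] = √26.1647 = 5.1151%
Sharpe = (r̄ − rf) / σ = (1.0167 − 0.12) / 5.1151 = 0.8967 / 5.1151 = 0.1753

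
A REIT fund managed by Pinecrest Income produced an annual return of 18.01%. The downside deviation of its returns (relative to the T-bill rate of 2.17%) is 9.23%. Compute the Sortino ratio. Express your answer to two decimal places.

1.72

Sortino = (Rp − Rf) / σd = (18.01% − 2.17%) / 9.23% = 15.84% / 9.23% = 1.7161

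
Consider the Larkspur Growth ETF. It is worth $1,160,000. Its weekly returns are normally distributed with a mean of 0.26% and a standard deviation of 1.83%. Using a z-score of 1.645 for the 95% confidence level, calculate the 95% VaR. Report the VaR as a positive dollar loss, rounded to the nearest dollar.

$31,904

Return at the 95% tail: μ − z·σ = 0.26% − 1.645 × 1.83% = 0.26 − 3.01035 = -2.75035%
VaR = −(-2.75035%) × $1,160,000 = 2.75035% × $1,160,000 = $31,904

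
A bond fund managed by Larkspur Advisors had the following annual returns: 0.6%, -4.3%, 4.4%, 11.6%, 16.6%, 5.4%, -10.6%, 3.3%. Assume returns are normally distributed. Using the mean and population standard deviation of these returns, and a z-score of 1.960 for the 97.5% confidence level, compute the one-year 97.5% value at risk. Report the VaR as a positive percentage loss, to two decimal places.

Mean return r̄ = 27.00 / 8 = 3.3750%
Σ(r − r̄)² = 509.6150; population σ = √(509.6150/8) = 7.9813%
VaR = −(r̄ − z·σ) = −(3.3750 − 1.960 × 7.9813) = −(-12.2683) = 12.2683%

12.27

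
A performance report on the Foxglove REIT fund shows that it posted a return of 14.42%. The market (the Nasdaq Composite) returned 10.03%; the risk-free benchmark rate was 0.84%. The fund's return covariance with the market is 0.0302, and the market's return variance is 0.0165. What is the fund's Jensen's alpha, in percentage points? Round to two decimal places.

-3.24

β = Cov / Var = 0.0302 / 0.0165 = 1.8303
E[R] = Rf + β(Rm − Rf) = 0.84% + 1.8303 × (10.03% − 0.84%) = 17.6605%
α = Rp − E[R] = 14.42% − 17.6605% = -3.2405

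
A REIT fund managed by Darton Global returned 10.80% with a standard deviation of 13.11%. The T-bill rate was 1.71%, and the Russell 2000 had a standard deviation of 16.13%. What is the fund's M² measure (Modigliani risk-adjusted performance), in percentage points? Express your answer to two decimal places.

12.89

Sharpe = (Rp − Rf) / σp = (10.80% − 1.71%) / 13.11% = 0.6934
M² = Rf + Sharpe × σm = 1.71% + 0.6934 × 16.13% = 12.8945%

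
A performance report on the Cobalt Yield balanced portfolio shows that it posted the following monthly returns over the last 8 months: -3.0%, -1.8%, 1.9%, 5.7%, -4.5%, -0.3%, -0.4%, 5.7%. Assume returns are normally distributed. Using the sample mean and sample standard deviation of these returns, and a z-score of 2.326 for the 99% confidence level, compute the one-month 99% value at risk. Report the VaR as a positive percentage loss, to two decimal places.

Mean return r̄ = 3.30 / 8 = 0.4125%
Sample σ = √[Σ(r − r̄)² / 7] = √[99.9688 / 7] = √14.2813 = 3.7791%
VaR = −(r̄ − z·σ) = −(0.4125 − 2.326 × 3.7791) = −(-8.3777) = 8.3777%

8.38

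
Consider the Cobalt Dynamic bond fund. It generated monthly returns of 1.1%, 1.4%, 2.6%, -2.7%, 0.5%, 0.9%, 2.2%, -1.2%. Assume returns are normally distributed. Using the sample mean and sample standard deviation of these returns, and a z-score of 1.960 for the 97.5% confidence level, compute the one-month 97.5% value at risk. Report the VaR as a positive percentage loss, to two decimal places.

2.85

r̄ = (1.1 + 1.4 + 2.6 − 2.7 + 0.5 + 0.9 + 2.2 − 1.2) / 8 = 0.6000%
Sample σ = √[Σ(r − r̄)² / 7] = √[21.6800 / 7] = √3.0971 = 1.7599%
VaR = −(r̄ − z·σ) = −(0.6000 − 1.960 × 1.7599) = −(-2.8494) = 2.8494%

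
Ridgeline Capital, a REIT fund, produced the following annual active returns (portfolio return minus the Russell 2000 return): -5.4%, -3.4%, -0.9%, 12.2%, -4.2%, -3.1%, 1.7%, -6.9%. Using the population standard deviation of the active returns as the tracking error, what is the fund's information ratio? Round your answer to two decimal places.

Mean return r̄ = -10.00 / 8 = -1.2500%
Σ(r − r̄)² = 255.6200; population σ = √(255.6200/8) = 5.6527%
IR = r̄ / tracking error = -1.2500 / 5.6527 = -0.2211

-0.22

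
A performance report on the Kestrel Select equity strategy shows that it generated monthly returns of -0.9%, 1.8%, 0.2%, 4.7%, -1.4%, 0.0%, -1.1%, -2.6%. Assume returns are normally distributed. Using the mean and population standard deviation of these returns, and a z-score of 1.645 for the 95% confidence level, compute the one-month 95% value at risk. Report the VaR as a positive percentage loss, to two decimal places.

r̄ = (-0.9 + 1.8 + 0.2 + 4.7 − 1.4 + 0 − 1.1 − 2.6) / 8 = 0.70 / 8 = 0.0875%
Σ(r − r̄)² = 36.0488; population σ = √(36.0488/8) = 2.1228%
VaR = −(r̄ − z·σ) = −(0.0875 − 1.645 × 2.1228) = −(-3.4045) = 3.4045%

3.40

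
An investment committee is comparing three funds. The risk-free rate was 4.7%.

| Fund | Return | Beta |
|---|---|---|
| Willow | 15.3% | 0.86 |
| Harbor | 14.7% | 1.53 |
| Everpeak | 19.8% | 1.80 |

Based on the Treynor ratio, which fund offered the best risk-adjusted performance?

Willow

Willow: Treynor = (15.3% − 4.7%) / 0.86 = 12.326
Harbor: Treynor = (14.7% − 4.7%) / 1.53 = 6.536
Everpeak: Treynor = (19.8% − 4.7%) / 1.80 = 8.389
Highest: Willow (12.326).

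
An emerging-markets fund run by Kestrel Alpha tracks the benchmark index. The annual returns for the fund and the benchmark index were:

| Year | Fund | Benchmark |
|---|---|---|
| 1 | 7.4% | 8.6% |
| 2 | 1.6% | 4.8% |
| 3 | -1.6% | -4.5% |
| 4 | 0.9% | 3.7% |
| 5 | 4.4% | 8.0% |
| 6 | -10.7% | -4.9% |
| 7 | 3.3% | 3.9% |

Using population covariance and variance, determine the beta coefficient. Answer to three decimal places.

0.934

r̄p = 0.7571%,  r̄m = 2.8000%
Cov = Σ(rp − r̄p)(rm − r̄m) / 7 = 23.9300
Var(rm) = Σ(rm − r̄m)² / 7 = 25.6114
β = Cov / Var = 23.9300 / 25.6114 = 0.9343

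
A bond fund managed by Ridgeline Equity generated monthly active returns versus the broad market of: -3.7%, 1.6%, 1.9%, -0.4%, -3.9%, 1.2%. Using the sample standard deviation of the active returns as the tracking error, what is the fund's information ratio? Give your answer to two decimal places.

r̄ = (-3.7 + 1.6 + 1.9 − 0.4 − 3.9 + 1.2) / 6 = -0.5500%
Σ(r − r̄)² = (-3.7 − (-0.5500))² + (1.6 − (-0.5500))² + (1.9 − (-0.5500))² + … = 34.8550
σ = √[34.8550 / 5] = 2.6403%
IR = r̄ / tracking error = -0.5500 / 2.6403 = -0.2083

-0.21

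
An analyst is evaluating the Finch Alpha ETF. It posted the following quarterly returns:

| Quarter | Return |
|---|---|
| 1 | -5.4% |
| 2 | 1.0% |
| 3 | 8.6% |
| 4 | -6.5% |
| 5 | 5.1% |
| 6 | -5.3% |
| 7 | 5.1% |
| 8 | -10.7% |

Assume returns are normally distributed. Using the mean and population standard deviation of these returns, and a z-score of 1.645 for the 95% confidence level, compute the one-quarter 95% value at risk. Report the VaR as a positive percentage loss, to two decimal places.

Mean return r̄ = -8.10 / 8 = -1.0125%
Population std dev = √[332.7688 / 8] = 6.4495%
VaR = −(r̄ − z·σ) = −(-1.0125 − 1.645 × 6.4495) = −(-11.6219) = 11.6219%

11.62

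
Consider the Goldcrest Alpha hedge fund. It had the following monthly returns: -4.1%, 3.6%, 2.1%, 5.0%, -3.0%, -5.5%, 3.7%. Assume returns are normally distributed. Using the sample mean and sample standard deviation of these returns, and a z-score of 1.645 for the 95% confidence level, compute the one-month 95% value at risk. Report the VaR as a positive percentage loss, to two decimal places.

r̄ = (-4.1 + 3.6 + 2.1 + 5 − 3 − 5.5 + 3.7) / 7 = 0.2571%
Sample σ = √[Σ(r − r̄)² / 6] = √[111.6571 / 6] = √18.6095 = 4.3139%
VaR = −(r̄ − z·σ) = −(0.2571 − 1.645 × 4.3139) = −(-6.8393) = 6.8393%

6.84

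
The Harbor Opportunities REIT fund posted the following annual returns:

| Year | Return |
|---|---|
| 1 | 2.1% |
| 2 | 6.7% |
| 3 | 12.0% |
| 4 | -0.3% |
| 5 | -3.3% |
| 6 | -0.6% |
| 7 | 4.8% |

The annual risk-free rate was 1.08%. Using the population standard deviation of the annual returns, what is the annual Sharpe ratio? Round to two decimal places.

0.41

μ = (2.1 + 6.7 + 12 − 0.3 − 3.3 − 0.6 + 4.8) / 7 = 3.0571%
Population σ = √[Σ(r − μ)² / 7] = √[162.2571 / 7] = √23.1796 = 4.8145%
Sharpe = (μ − rf) / σ = (3.0571 − 1.08) / 4.8145 = 1.9771 / 4.8145 = 0.4107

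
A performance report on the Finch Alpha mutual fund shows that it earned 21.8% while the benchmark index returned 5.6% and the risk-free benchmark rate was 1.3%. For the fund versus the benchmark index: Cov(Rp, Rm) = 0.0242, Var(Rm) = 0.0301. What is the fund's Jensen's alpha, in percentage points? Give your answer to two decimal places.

β = Cov / Var = 0.0242 / 0.0301 = 0.8040
E[R] = Rf + β(Rm − Rf) = 1.3% + 0.8040 × (5.6% − 1.3%) = 4.7572%
α = Rp − E[R] = 21.8% − 4.7572% = 17.0428

17.04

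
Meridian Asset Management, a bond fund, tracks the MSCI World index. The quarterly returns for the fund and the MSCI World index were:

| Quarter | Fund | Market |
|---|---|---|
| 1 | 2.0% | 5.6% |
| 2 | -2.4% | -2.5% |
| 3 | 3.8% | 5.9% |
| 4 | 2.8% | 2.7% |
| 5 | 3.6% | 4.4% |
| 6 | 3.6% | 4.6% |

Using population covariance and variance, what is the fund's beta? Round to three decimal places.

0.683

r̄p = 2.2333%,  r̄m = 3.4500%
Cov = Σ(rp − r̄p)(rm − r̄m) / 6 = 5.5583
Var(rm) = Σ(rm − r̄m)² / 6 = 8.1358
β = Cov / Var = 5.5583 / 8.1358 = 0.6832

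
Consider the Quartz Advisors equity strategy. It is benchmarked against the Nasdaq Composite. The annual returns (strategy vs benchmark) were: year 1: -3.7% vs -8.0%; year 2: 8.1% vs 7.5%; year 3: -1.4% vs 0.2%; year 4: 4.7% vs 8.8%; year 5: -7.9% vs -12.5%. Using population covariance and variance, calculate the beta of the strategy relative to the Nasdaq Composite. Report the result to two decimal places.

r̄p = -0.0400%,  r̄m = -0.8000%
Cov = Σ(rp − r̄p)(rm − r̄m) / 5 = 46.0040
Var(rm) = Σ(rm − r̄m)² / 5 = 70.1560
β = Cov / Var = 46.0040 / 70.1560 = 0.6557

0.66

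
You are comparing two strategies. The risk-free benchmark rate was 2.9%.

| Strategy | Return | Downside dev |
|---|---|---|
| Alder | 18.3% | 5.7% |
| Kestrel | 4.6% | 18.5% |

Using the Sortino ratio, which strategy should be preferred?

Alder: Sortino ratio = (18.3% − 2.9%) / 5.7% = 2.702
Kestrel: Sortino ratio = (4.6% − 2.9%) / 18.5% = 0.092
Highest: Alder (2.702).

Alder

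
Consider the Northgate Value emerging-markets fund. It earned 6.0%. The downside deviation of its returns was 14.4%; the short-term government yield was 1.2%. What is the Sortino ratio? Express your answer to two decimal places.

0.33

Sortino = (Rp − Rf) / σd = (6.0% − 1.2%) / 14.4% = 4.80% / 14.4% = 0.3333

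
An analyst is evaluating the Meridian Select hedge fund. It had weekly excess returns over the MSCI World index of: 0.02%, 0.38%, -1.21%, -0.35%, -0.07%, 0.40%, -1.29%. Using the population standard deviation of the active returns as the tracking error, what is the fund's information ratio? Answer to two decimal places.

μ = (0.02 + 0.38 − 1.21 − 0.35 − 0.07 + 0.4 − 1.29) / 7 = -0.3029%
Population σ = √[Σ(r − μ)² / 7] = √[2.9183 / 7] = √0.4169 = 0.6457%
IR = μ / tracking error = -0.3029 / 0.6457 = -0.4691

-0.47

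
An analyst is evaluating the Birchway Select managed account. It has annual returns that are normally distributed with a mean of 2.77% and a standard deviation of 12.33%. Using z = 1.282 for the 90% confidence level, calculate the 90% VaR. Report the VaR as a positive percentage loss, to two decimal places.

13.04

VaR (as % loss) = −(μ − z·σ) = −(2.77% − 1.282 × 12.33%) = −(-13.03706%) = 13.03706%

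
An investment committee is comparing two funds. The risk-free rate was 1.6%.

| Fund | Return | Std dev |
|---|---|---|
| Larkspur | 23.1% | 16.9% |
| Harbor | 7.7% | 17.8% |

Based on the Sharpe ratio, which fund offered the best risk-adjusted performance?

Larkspur

Larkspur: Sharpe ratio = (23.1% − 1.6%) / 16.9% = 1.272
Harbor: Sharpe ratio = (7.7% − 1.6%) / 17.8% = 0.343
Highest: Larkspur (1.272).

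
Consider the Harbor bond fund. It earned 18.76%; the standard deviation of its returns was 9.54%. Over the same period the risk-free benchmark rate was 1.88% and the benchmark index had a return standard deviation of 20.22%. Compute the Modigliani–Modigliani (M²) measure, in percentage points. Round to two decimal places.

37.66

Sharpe = (Rp − Rf) / σp = (18.76% − 1.88%) / 9.54% = 1.7694
M² = Rf + Sharpe × σm = 1.88% + 1.7694 × 20.22% = 37.6573%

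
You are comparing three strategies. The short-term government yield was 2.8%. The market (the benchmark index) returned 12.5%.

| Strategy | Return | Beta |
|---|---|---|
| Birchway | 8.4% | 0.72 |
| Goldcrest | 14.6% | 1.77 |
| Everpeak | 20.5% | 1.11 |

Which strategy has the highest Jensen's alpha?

Everpeak

Birchway: α = 8.4% − [2.8% + 0.72 × (12.5% − 2.8%)] = -1.384
Goldcrest: α = 14.6% − [2.8% + 1.77 × (12.5% − 2.8%)] = -5.369
Everpeak: α = 20.5% − [2.8% + 1.11 × (12.5% − 2.8%)] = 6.933
Highest: Everpeak (6.933).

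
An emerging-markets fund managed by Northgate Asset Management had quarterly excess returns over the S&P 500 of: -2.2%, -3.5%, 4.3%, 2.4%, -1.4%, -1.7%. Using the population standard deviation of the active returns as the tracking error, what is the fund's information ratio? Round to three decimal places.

-0.127

r̄ = (-2.2 − 3.5 + 4.3 + 2.4 − 1.4 − 1.7) / 6 = -2.10 / 6 = -0.3500%
Σ(r − r̄)² = (-2.2 − (-0.3500))² + (-3.5 − (-0.3500))² + … = 45.4550
σ = √[45.4550 / 6] = 2.7524%
IR = r̄ / tracking error = -0.3500 / 2.7524 = -0.1272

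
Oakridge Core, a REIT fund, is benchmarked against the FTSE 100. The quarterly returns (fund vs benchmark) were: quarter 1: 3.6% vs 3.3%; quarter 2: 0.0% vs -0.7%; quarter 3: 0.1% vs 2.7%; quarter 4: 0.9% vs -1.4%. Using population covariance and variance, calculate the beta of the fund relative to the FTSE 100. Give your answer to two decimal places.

r̄p = 1.1500%,  r̄m = 0.9750%
Cov = Σ(rp − r̄p)(rm − r̄m) / 4 = 1.6013
Var(rm) = Σ(rm − r̄m)² / 4 = 4.2069
β = Cov / Var = 1.6013 / 4.2069 = 0.3806

0.38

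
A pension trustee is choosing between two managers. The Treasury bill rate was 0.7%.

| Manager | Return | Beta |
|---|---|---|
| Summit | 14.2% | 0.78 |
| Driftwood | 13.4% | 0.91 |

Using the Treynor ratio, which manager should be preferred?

Summit: Treynor = (14.2% − 0.7%) / 0.78 = 17.308
Driftwood: Treynor = (13.4% − 0.7%) / 0.91 = 13.956
Highest: Summit (17.308).

Summit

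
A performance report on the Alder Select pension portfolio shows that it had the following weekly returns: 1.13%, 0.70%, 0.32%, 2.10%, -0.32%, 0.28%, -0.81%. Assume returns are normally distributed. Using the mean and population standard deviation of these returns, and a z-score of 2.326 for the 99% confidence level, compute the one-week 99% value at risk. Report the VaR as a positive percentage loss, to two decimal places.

1.57

Mean return r̄ = 3.400 / 7 = 0.4857%
Population std dev = √[5.4648 / 7] = 0.8836%
VaR = −(r̄ − z·σ) = −(0.4857 − 2.326 × 0.8836) = −(-1.5696) = 1.5696%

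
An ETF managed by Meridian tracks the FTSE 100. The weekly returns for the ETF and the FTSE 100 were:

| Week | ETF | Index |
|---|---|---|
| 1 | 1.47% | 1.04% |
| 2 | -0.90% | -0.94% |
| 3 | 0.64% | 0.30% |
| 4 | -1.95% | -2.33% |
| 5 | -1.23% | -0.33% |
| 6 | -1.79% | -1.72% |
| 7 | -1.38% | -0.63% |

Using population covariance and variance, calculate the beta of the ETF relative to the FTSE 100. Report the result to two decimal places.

r̄p = -0.7343%,  r̄m = -0.6586%
Cov = Σ(rp − r̄p)(rm − r̄m) / 7 = 1.1542
Var(rm) = Σ(rm − r̄m)² / 7 = 1.1303
β = Cov / Var = 1.1542 / 1.1303 = 1.0211

1.02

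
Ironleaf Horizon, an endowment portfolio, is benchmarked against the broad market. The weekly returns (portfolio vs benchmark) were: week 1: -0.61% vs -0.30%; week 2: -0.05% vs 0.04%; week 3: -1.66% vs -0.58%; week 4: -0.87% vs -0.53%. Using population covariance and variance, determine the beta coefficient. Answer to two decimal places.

2.14

r̄p = -0.7975%,  r̄m = -0.3425%
Cov = Σ(rp − r̄p)(rm − r̄m) / 4 = 0.1281
Var(rm) = Σ(rm − r̄m)² / 4 = 0.0599
β = Cov / Var = 0.1281 / 0.0599 = 2.1386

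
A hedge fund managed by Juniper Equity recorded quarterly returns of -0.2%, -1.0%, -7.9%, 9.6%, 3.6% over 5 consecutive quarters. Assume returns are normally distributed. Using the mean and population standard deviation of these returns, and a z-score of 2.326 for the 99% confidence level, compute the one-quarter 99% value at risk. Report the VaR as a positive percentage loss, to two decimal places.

12.55

r̄ = (-0.2 − 1 − 7.9 + 9.6 + 3.6) / 5 = 0.8200%
Σ(r − r̄)² = (-0.2 − 0.8200)² + (-1 − 0.8200)² + … = 165.2080
population σ = √(165.2080 / 5) = √33.0416 = 5.7482%
VaR = −(r̄ − z·σ) = −(0.8200 − 2.326 × 5.7482) = −(-12.5503) = 12.5503%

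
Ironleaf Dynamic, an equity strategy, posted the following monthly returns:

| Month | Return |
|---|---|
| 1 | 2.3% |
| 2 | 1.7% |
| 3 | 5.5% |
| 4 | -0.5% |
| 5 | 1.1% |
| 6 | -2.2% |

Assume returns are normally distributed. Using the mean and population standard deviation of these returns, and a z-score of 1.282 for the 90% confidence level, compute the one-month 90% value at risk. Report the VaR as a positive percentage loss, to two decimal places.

Mean return r̄ = 7.90 / 6 = 1.3167%
Σ(r − r̄)² = 34.3283; population σ = √(34.3283/6) = 2.3919%
VaR = −(r̄ − z·σ) = −(1.3167 − 1.282 × 2.3919) = −(-1.7497) = 1.7497%

1.75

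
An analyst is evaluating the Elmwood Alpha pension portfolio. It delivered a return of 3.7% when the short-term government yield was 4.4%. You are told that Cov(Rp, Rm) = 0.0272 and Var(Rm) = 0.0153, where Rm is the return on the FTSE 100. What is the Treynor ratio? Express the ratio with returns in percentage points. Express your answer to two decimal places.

β = Cov / Var = 0.0272 / 0.0153 = 1.7778
Treynor = (Rp − Rf) / β = (3.7% − 4.4%) / 1.7778 = -0.70 / 1.7778 = -0.3937

-0.39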